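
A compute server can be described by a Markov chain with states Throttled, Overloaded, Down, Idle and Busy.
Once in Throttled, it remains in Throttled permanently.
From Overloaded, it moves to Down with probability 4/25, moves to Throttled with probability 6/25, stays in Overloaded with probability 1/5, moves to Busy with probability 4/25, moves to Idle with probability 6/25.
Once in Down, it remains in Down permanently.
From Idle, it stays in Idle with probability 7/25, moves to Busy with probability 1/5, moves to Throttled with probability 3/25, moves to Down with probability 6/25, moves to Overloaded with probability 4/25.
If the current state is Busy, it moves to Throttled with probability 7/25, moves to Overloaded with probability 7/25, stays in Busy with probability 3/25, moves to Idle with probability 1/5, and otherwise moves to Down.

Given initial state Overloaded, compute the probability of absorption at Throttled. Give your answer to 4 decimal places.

Let h(s) be the probability of absorption at Throttled starting from transient state s. Then h(Throttled) = 1 and h(Down) = 0. By first-step analysis:
h(Overloaded) = 0.24·1 + 0.2·h(Overloaded) + 0.16·0 + 0.24·h(Idle) + 0.16·h(Busy)
h(Idle) = 0.12·1 + 0.16·h(Overloaded) + 0.24·0 + 0.28·h(Idle) + 0.2·h(Busy)
h(Busy) = 0.28·1 + 0.28·h(Overloaded) + 0.12·0 + 0.2·h(Idle) + 0.12·h(Busy)
Solving: h(Overloaded) = 0.5569, h(Idle) = 0.4569, h(Busy) = 0.5992.
Starting from Overloaded, the probability is 0.5569.

0.5569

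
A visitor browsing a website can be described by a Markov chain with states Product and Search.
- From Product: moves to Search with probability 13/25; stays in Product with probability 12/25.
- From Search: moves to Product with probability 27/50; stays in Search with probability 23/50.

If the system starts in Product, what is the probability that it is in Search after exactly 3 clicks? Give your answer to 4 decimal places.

Propagate the distribution vector 3 clicks from Product.
After 0 clicks: (1.0000, 0.0000)
After 1 click: (0.4800, 0.5200)
After 2 clicks: (0.5112, 0.4888)
After 3 clicks: (0.5093, 0.4907)
P(in Search after 3 clicks) = 0.4907

0.4907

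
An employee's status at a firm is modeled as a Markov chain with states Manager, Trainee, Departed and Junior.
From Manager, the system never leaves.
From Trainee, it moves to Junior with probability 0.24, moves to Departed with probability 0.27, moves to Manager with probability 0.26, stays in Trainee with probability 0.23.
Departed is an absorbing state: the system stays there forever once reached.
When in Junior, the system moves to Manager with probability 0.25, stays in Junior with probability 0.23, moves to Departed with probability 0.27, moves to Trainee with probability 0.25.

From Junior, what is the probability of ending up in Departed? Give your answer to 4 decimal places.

Let h(s) be the probability of absorption at Departed starting from transient state s. Then h(Departed) = 1 and h(Manager) = 0. By first-step analysis:
h(Trainee) = 0.26·0 + 0.23·h(Trainee) + 0.27·1 + 0.24·h(Junior)
h(Junior) = 0.25·0 + 0.25·h(Trainee) + 0.27·1 + 0.23·h(Junior)
Solving: h(Trainee) = 0.5117, h(Junior) = 0.5168.
Starting from Junior, the probability is 0.5168.

0.5168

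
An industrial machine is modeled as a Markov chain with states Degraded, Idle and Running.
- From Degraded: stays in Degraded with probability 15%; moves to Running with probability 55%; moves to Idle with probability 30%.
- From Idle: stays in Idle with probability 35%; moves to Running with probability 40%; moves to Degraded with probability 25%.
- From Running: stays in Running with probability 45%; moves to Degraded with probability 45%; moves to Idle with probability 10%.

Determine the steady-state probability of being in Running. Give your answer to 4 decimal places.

0.4704

Let the stationary distribution be π with π = πP and π_1 + π_2 + π_3 = 1.
π_1 = 0.15·π_1 + 0.25·π_2 + 0.45·π_3
π_2 = 0.3·π_1 + 0.35·π_2 + 0.1·π_3
Solving with the normalization constraint gives π = (0.3128, 0.2167, 0.4704).
So the stationary probability of Running is 0.4704.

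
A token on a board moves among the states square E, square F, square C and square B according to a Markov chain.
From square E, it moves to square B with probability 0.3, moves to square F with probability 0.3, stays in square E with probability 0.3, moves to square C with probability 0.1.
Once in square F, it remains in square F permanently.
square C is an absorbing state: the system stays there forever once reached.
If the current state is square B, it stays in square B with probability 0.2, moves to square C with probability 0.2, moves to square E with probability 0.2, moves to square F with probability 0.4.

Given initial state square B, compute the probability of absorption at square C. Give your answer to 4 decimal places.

Let h(s) be the probability of absorption at square C starting from transient state s. Then h(square C) = 1 and h(square F) = 0. By first-step analysis:
h(square E) = 0.3·h(square E) + 0.3·0 + 0.1·1 + 0.3·h(square B)
h(square B) = 0.2·h(square E) + 0.4·0 + 0.2·1 + 0.2·h(square B)
Solving: h(square E) = 0.2800, h(square B) = 0.3200.
Starting from square B, the probability is 0.3200.

0.3200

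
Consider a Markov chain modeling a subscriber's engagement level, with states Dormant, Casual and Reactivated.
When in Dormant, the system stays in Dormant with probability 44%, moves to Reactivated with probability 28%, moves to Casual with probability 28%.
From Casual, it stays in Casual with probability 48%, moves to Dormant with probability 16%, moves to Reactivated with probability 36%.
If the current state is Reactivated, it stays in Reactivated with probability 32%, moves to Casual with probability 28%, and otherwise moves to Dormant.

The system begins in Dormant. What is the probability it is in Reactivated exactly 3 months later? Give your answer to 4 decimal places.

0.3194

Propagate the distribution vector 3 months from Dormant.
After 0 months: (1.0000, 0.0000, 0.0000)
After 1 month: (0.4400, 0.2800, 0.2800)
After 2 months: (0.3504, 0.3360, 0.3136)
After 3 months: (0.3334, 0.3472, 0.3194)
P(in Reactivated after 3 months) = 0.3194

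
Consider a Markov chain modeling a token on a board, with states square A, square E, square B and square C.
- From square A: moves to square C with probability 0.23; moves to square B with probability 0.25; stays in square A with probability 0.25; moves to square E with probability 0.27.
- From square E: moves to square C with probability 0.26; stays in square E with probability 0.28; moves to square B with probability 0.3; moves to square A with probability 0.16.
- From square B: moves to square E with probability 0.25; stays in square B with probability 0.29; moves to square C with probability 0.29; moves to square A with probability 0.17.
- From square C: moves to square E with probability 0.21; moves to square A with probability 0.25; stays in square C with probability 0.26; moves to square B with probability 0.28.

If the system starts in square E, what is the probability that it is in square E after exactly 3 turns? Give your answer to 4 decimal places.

Propagate the distribution vector 3 turns from square E.
After 0 turns: (0.0000, 1.0000, 0.0000, 0.0000)
After 1 turn: (0.1600, 0.2800, 0.3000, 0.2600)
After 2 turns: (0.2008, 0.2512, 0.2838, 0.2642)
After 3 turns: (0.2047, 0.2510, 0.2818, 0.2625)
P(in square E after 3 turns) = 0.2510

0.2510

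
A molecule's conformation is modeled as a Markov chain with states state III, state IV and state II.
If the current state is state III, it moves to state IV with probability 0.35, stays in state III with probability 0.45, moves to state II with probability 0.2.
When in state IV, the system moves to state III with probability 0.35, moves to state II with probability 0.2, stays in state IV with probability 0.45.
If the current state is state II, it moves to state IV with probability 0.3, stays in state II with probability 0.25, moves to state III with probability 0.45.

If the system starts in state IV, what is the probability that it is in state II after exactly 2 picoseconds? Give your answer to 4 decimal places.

0.2100

Sum over the intermediate state after 1 picosecond:
P = P(state IV→state III)·P(state III→state II) + P(state IV→state IV)·P(state IV→state II) + P(state IV→state II)·P(state II→state II)
  = 0.35×0.2 + 0.45×0.2 + 0.2×0.25
  = 0.0700 + 0.0900 + 0.0500 = 0.2100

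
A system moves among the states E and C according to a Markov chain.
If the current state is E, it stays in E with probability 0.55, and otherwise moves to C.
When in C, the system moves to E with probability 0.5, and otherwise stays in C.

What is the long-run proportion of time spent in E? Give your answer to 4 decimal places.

0.5263

Let the stationary distribution be π with π = πP and π_1 + π_2 = 1.
π_1 = 0.55·π_1 + 0.5·π_2
Solving with the normalization constraint gives π = (0.5263, 0.4737).
So the stationary probability of E is 0.5263.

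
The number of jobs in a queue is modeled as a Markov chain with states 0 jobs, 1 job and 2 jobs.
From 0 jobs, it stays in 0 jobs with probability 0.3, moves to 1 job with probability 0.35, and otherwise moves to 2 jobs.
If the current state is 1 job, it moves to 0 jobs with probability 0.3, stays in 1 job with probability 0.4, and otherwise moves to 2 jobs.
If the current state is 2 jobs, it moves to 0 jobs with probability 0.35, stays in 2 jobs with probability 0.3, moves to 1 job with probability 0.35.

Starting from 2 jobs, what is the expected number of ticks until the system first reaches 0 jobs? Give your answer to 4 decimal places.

3.0159

Let t(s) be the expected number of ticks to first reach 0 jobs from state s, with t(0 jobs) = 0. Conditioning on the first tick:
t(1 job) = 1 + 0.4·t(1 job) + 0.3·t(2 jobs)
t(2 jobs) = 1 + 0.35·t(1 job) + 0.3·t(2 jobs)
Solving: t(1 job) = 3.1746, t(2 jobs) = 3.0159.
Expected ticks from 2 jobs to 0 jobs: 3.0159.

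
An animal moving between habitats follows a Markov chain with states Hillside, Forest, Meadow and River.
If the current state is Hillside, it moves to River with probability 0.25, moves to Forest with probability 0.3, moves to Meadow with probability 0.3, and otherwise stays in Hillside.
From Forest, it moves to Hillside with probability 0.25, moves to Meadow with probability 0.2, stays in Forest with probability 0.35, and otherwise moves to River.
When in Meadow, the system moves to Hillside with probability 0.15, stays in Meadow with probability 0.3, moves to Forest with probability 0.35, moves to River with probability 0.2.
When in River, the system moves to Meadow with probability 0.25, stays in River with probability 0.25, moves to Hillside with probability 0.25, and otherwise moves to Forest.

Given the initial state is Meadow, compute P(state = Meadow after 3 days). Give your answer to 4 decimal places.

0.2569

Propagate the distribution vector 3 days from Meadow.
After 0 days: (0.0000, 0.0000, 1.0000, 0.0000)
After 1 day: (0.1500, 0.3500, 0.3000, 0.2000)
After 2 days: (0.2050, 0.3225, 0.2550, 0.2175)
After 3 days: (0.2040, 0.3180, 0.2569, 0.2211)
P(in Meadow after 3 days) = 0.2569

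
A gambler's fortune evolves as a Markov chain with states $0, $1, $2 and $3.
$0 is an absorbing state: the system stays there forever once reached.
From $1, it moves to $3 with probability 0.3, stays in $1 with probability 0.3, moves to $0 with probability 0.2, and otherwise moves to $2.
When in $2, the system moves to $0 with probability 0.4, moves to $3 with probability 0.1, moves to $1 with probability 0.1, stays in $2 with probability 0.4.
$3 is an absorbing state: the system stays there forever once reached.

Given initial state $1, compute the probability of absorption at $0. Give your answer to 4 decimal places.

Let h(s) be the probability of absorption at $0 starting from transient state s. Then h($0) = 1 and h($3) = 0. By first-step analysis:
h($1) = 0.2·1 + 0.3·h($1) + 0.2·h($2) + 0.3·0
h($2) = 0.4·1 + 0.1·h($1) + 0.4·h($2) + 0.1·0
Solving: h($1) = 0.5000, h($2) = 0.7500.
Starting from $1, the probability is 0.5000.

0.5000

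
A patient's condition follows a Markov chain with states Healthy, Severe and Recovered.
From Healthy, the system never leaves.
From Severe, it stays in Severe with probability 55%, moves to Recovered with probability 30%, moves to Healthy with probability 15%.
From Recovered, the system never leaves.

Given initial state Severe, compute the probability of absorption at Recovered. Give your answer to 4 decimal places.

0.6667

Let h(s) be the probability of absorption at Recovered starting from transient state s. Then h(Recovered) = 1 and h(Healthy) = 0. By first-step analysis:
h(Severe) = 0.15·0 + 0.55·h(Severe) + 0.3·1
Solving: h(Severe) = 0.6667.
Starting from Severe, the probability is 0.6667.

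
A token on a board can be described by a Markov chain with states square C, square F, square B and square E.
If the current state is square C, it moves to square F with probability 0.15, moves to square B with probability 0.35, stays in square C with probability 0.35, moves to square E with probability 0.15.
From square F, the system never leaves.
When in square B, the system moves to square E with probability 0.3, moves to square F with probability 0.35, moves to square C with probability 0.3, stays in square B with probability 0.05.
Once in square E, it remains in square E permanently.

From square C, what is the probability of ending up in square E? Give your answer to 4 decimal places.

Let h(s) be the probability of absorption at square E starting from transient state s. Then h(square E) = 1 and h(square F) = 0. By first-step analysis:
h(square C) = 0.35·h(square C) + 0.15·0 + 0.35·h(square B) + 0.15·1
h(square B) = 0.3·h(square C) + 0.35·0 + 0.05·h(square B) + 0.3·1
Solving: h(square C) = 0.4829, h(square B) = 0.4683.
Starting from square C, the probability is 0.4829.

0.4829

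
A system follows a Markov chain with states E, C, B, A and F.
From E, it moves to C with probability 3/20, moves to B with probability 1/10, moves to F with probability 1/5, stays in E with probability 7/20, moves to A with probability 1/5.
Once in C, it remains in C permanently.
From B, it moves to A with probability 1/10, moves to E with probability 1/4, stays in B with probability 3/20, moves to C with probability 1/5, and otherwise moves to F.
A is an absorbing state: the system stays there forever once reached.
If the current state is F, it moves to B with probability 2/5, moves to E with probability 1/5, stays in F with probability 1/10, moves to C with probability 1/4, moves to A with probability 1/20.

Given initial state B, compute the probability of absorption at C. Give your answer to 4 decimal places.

0.6325

Let h(s) be the probability of absorption at C starting from transient state s. Then h(C) = 1 and h(A) = 0. By first-step analysis:
h(E) = 0.35·h(E) + 0.15·1 + 0.1·h(B) + 0.2·0 + 0.2·h(F)
h(B) = 0.25·h(E) + 0.2·1 + 0.15·h(B) + 0.1·0 + 0.3·h(F)
h(F) = 0.2·h(E) + 0.25·1 + 0.4·h(B) + 0.05·0 + 0.1·h(F)
Solving: h(E) = 0.5367, h(B) = 0.6325, h(F) = 0.6782.
Starting from B, the probability is 0.6325.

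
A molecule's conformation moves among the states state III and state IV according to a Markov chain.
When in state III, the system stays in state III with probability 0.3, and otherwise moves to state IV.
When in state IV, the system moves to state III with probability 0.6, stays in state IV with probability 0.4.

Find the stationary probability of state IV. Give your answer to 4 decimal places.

Let the stationary distribution be π with π = πP and π_1 + π_2 = 1.
π_1 = 0.3·π_1 + 0.6·π_2
Solving with the normalization constraint gives π = (0.4615, 0.5385).
So the stationary probability of state IV is 0.5385.

0.5385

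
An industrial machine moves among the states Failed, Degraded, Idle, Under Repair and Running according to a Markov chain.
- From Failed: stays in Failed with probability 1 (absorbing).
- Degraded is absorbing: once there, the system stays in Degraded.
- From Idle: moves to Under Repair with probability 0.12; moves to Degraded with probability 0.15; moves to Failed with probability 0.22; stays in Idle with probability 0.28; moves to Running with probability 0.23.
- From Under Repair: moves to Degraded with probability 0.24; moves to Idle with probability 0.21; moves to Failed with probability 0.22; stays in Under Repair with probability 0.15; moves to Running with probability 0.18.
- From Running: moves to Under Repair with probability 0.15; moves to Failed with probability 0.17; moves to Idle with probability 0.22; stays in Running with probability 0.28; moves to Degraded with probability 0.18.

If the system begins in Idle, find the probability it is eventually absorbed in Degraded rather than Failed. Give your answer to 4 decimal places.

Let h(s) be the probability of absorption at Degraded starting from transient state s. Then h(Degraded) = 1 and h(Failed) = 0. By first-step analysis:
h(Idle) = 0.22·0 + 0.15·1 + 0.28·h(Idle) + 0.12·h(Under Repair) + 0.23·h(Running)
h(Under Repair) = 0.22·0 + 0.24·1 + 0.21·h(Idle) + 0.15·h(Under Repair) + 0.18·h(Running)
h(Running) = 0.17·0 + 0.18·1 + 0.22·h(Idle) + 0.15·h(Under Repair) + 0.28·h(Running)
Solving: h(Idle) = 0.4478, h(Under Repair) = 0.4968, h(Running) = 0.4903.
Starting from Idle, the probability is 0.4478.

0.4478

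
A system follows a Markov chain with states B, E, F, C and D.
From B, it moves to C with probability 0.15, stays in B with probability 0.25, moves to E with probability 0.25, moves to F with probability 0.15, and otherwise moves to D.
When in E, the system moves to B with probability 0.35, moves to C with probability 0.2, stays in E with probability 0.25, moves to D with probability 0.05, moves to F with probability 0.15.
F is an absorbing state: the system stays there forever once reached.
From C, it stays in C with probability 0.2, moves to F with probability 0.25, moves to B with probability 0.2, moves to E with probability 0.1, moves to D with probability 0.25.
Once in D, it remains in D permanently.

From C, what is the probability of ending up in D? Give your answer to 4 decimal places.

Let h(s) be the probability of absorption at D starting from transient state s. Then h(D) = 1 and h(F) = 0. By first-step analysis:
h(B) = 0.25·h(B) + 0.25·h(E) + 0.15·0 + 0.15·h(C) + 0.2·1
h(E) = 0.35·h(B) + 0.25·h(E) + 0.15·0 + 0.2·h(C) + 0.05·1
h(C) = 0.2·h(B) + 0.1·h(E) + 0.25·0 + 0.2·h(C) + 0.25·1
Solving: h(B) = 0.5115, h(E) = 0.4374, h(C) = 0.4950.
Starting from C, the probability is 0.4950.

0.4950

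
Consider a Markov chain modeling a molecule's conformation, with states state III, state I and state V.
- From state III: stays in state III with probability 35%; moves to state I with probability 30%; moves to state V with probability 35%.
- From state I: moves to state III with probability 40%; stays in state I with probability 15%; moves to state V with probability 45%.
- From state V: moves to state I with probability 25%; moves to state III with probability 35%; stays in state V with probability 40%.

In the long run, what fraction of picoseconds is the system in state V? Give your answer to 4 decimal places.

Let the stationary distribution be π with π = πP and π_1 + π_2 + π_3 = 1.
π_1 = 0.35·π_1 + 0.4·π_2 + 0.35·π_3
π_2 = 0.3·π_1 + 0.15·π_2 + 0.25·π_3
Solving with the normalization constraint gives π = (0.3622, 0.2437, 0.3941).
So the stationary probability of state V is 0.3941.

0.3941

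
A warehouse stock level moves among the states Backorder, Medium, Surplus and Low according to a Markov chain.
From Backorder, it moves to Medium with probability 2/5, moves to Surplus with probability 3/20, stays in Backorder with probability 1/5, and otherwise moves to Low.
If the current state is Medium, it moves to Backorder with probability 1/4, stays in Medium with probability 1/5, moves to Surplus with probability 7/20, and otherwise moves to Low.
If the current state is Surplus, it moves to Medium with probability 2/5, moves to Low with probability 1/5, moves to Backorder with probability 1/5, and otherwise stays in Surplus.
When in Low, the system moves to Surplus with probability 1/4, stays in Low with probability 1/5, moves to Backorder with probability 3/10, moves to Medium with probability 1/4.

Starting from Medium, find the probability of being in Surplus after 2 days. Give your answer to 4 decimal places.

0.2275

Propagate the distribution vector 2 days from Medium.
After 0 days: (0.0000, 1.0000, 0.0000, 0.0000)
After 1 day: (0.2500, 0.2000, 0.3500, 0.2000)
After 2 days: (0.2300, 0.3300, 0.2275, 0.2125)
P(in Surplus after 2 days) = 0.2275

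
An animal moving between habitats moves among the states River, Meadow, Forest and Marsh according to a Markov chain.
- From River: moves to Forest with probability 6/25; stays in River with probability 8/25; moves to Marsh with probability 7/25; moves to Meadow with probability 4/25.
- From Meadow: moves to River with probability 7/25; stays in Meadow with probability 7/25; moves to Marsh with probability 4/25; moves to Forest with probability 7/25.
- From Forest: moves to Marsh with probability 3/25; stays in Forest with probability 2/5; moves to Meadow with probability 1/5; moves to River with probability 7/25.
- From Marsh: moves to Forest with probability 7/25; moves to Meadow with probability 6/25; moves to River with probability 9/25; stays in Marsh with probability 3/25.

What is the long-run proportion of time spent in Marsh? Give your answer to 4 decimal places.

Let the stationary distribution be π with π = πP and π_1 + π_2 + π_3 + π_4 = 1.
π_1 = 0.32·π_1 + 0.28·π_2 + 0.28·π_3 + 0.36·π_4
π_2 = 0.16·π_1 + 0.28·π_2 + 0.2·π_3 + 0.24·π_4
π_3 = 0.24·π_1 + 0.28·π_2 + 0.4·π_3 + 0.28·π_4
Solving with the normalization constraint gives π = (0.3065, 0.2118, 0.3043, 0.1775).
So the stationary probability of Marsh is 0.1775.

0.1775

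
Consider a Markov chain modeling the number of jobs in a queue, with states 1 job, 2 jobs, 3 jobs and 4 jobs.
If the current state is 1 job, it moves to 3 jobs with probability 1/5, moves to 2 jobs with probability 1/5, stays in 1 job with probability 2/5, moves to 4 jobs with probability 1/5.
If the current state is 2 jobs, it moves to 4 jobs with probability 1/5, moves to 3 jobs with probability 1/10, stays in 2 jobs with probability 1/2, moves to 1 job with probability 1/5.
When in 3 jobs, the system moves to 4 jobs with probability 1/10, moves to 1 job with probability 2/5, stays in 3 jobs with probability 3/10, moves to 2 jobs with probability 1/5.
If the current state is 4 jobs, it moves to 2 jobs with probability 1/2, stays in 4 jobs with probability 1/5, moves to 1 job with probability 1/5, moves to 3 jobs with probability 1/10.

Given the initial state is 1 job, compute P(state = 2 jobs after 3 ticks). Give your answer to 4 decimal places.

Propagate the distribution vector 3 ticks from 1 job.
After 0 ticks: (1.0000, 0.0000, 0.0000, 0.0000)
After 1 tick: (0.4000, 0.2000, 0.2000, 0.2000)
After 2 ticks: (0.3200, 0.3200, 0.1800, 0.1800)
After 3 ticks: (0.3000, 0.3500, 0.1680, 0.1820)
P(in 2 jobs after 3 ticks) = 0.3500

0.3500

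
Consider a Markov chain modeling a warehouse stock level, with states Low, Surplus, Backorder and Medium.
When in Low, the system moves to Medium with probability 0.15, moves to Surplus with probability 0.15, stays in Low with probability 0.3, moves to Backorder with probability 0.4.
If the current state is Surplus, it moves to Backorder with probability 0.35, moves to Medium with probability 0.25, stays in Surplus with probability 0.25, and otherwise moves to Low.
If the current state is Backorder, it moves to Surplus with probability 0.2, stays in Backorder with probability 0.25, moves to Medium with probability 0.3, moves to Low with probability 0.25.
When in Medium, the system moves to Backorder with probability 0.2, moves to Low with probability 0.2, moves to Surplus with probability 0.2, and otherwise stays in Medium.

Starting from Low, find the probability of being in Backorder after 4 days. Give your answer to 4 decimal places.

Propagate the distribution vector 4 days from Low.
After 0 days: (1.0000, 0.0000, 0.0000, 0.0000)
After 1 day: (0.3000, 0.1500, 0.4000, 0.1500)
After 2 days: (0.2425, 0.1925, 0.3025, 0.2625)
After 3 days: (0.2298, 0.1975, 0.2925, 0.2803)
After 4 days: (0.2277, 0.1984, 0.2902, 0.2837)
P(in Backorder after 4 days) = 0.2902

0.2902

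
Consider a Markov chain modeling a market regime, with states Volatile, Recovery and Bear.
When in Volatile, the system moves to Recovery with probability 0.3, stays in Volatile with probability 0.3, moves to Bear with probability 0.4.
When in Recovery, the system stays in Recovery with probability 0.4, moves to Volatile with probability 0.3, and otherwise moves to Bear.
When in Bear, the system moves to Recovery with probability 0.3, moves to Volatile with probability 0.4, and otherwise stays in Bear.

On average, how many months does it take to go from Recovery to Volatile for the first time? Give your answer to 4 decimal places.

Let t(s) be the expected number of months to first reach Volatile from state s, with t(Volatile) = 0. Conditioning on the first month:
t(Recovery) = 1 + 0.4·t(Recovery) + 0.3·t(Bear)
t(Bear) = 1 + 0.3·t(Recovery) + 0.3·t(Bear)
Solving: t(Recovery) = 3.0303, t(Bear) = 2.7273.
Expected months from Recovery to Volatile: 3.0303.

3.0303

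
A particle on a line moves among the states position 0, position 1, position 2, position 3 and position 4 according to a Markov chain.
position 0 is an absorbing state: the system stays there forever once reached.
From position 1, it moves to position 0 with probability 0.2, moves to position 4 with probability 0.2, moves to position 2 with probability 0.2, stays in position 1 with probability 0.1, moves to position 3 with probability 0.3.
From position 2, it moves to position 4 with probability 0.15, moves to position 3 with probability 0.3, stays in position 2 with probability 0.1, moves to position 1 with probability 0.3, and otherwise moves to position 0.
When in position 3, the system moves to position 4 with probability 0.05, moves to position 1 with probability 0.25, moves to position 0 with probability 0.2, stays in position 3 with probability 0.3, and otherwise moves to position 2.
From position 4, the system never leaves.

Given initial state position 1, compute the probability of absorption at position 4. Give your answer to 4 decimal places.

Let h(s) be the probability of absorption at position 4 starting from transient state s. Then h(position 4) = 1 and h(position 0) = 0. By first-step analysis:
h(position 1) = 0.2·0 + 0.1·h(position 1) + 0.2·h(position 2) + 0.3·h(position 3) + 0.2·1
h(position 2) = 0.15·0 + 0.3·h(position 1) + 0.1·h(position 2) + 0.3·h(position 3) + 0.15·1
h(position 3) = 0.2·0 + 0.25·h(position 1) + 0.2·h(position 2) + 0.3·h(position 3) + 0.05·1
Solving: h(position 1) = 0.4332, h(position 2) = 0.4271, h(position 3) = 0.3482.
Starting from position 1, the probability is 0.4332.

0.4332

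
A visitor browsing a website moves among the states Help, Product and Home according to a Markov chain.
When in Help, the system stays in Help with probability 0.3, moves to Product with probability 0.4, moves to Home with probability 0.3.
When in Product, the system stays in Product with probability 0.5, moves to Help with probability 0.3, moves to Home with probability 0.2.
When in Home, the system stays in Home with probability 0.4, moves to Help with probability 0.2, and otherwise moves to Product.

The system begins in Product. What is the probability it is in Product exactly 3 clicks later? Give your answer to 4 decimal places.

0.4450

Propagate the distribution vector 3 clicks from Product.
After 0 clicks: (0.0000, 1.0000, 0.0000)
After 1 click: (0.3000, 0.5000, 0.2000)
After 2 clicks: (0.2800, 0.4500, 0.2700)
After 3 clicks: (0.2730, 0.4450, 0.2820)
P(in Product after 3 clicks) = 0.4450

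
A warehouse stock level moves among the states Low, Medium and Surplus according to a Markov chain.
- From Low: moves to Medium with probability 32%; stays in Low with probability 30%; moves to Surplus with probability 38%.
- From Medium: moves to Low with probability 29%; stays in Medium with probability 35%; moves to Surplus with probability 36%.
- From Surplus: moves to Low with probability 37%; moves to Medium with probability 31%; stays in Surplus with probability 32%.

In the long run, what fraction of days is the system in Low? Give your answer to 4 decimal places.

Let the stationary distribution be π with π = πP and π_1 + π_2 + π_3 = 1.
π_1 = 0.3·π_1 + 0.29·π_2 + 0.37·π_3
π_2 = 0.32·π_1 + 0.35·π_2 + 0.31·π_3
Solving with the normalization constraint gives π = (0.3214, 0.3263, 0.3523).
So the stationary probability of Low is 0.3214.

0.3214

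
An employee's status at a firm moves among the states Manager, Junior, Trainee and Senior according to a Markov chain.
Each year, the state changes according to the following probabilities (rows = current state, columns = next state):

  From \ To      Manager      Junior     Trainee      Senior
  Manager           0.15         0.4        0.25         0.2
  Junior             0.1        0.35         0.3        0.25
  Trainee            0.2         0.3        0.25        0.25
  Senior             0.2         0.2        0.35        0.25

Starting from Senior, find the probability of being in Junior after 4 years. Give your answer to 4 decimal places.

Propagate the distribution vector 4 years from Senior.
After 0 years: (0.0000, 0.0000, 0.0000, 1.0000)
After 1 year: (0.2000, 0.2000, 0.3500, 0.2500)
After 2 years: (0.1700, 0.3050, 0.2850, 0.2400)
After 3 years: (0.1610, 0.3083, 0.2893, 0.2415)
After 4 years: (0.1611, 0.3074, 0.2896, 0.2420)
P(in Junior after 4 years) = 0.3074

0.3074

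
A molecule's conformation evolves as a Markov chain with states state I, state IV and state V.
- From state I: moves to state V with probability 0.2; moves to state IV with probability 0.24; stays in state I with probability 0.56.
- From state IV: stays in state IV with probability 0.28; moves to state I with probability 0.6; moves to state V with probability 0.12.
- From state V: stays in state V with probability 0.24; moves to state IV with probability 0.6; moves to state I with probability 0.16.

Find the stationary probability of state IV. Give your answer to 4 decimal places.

0.3182

Let the stationary distribution be π with π = πP and π_1 + π_2 + π_3 = 1.
π_1 = 0.56·π_1 + 0.6·π_2 + 0.16·π_3
π_2 = 0.24·π_1 + 0.28·π_2 + 0.6·π_3
Solving with the normalization constraint gives π = (0.5000, 0.3182, 0.1818).
So the stationary probability of state IV is 0.3182.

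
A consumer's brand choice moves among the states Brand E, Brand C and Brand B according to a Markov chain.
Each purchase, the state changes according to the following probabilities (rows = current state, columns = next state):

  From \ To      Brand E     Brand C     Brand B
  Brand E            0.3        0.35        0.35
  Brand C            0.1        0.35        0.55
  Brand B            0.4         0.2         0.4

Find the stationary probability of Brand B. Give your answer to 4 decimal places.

0.4286

Let the stationary distribution be π with π = πP and π_1 + π_2 + π_3 = 1.
π_1 = 0.3·π_1 + 0.1·π_2 + 0.4·π_3
π_2 = 0.35·π_1 + 0.35·π_2 + 0.2·π_3
Solving with the normalization constraint gives π = (0.2857, 0.2857, 0.4286).
So the stationary probability of Brand B is 0.4286.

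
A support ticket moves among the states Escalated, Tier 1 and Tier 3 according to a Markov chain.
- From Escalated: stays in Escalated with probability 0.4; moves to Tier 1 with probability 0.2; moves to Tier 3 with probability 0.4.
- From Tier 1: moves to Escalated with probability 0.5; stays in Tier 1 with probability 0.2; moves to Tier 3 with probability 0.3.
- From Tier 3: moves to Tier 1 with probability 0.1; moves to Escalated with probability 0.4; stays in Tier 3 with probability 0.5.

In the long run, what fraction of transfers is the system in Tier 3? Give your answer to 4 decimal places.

0.4270

Let the stationary distribution be π with π = πP and π_1 + π_2 + π_3 = 1.
π_1 = 0.4·π_1 + 0.5·π_2 + 0.4·π_3
π_2 = 0.2·π_1 + 0.2·π_2 + 0.1·π_3
Solving with the normalization constraint gives π = (0.4157, 0.1573, 0.4270).
So the stationary probability of Tier 3 is 0.4270.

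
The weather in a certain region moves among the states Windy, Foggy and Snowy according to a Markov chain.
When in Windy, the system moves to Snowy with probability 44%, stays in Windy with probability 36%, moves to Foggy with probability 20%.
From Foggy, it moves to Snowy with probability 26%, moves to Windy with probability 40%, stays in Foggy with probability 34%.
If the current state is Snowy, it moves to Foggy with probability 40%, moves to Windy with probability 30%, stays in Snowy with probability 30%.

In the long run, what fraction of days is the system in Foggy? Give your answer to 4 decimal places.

0.3109

Let the stationary distribution be π with π = πP and π_1 + π_2 + π_3 = 1.
π_1 = 0.36·π_1 + 0.4·π_2 + 0.3·π_3
π_2 = 0.2·π_1 + 0.34·π_2 + 0.4·π_3
Solving with the normalization constraint gives π = (0.3522, 0.3109, 0.3369).
So the stationary probability of Foggy is 0.3109.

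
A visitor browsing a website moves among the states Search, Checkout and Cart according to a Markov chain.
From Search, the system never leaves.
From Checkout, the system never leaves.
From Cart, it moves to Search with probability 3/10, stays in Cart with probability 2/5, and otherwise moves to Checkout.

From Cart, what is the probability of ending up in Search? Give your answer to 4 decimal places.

0.5000

Let h(s) be the probability of absorption at Search starting from transient state s. Then h(Search) = 1 and h(Checkout) = 0. By first-step analysis:
h(Cart) = 0.3·1 + 0.3·0 + 0.4·h(Cart)
Solving: h(Cart) = 0.5000.
Starting from Cart, the probability is 0.5000.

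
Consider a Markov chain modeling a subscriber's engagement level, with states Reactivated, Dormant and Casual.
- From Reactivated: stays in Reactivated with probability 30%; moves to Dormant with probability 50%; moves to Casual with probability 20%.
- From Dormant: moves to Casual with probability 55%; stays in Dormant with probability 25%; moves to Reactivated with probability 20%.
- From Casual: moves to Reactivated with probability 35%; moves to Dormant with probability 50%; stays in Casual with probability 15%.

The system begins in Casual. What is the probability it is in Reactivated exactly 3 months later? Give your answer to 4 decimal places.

Propagate the distribution vector 3 months from Casual.
After 0 months: (0.0000, 0.0000, 1.0000)
After 1 month: (0.3500, 0.5000, 0.1500)
After 2 months: (0.2575, 0.3750, 0.3675)
After 3 months: (0.2809, 0.4063, 0.3129)
P(in Reactivated after 3 months) = 0.2809

0.2809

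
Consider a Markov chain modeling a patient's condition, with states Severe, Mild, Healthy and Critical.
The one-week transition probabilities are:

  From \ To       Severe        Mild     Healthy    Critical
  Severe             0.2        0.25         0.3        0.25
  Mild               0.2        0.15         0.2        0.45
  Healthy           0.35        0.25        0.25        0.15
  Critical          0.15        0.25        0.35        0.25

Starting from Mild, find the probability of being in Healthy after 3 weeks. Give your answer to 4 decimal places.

Propagate the distribution vector 3 weeks from Mild.
After 0 weeks: (0.0000, 1.0000, 0.0000, 0.0000)
After 1 week: (0.2000, 0.1500, 0.2000, 0.4500)
After 2 weeks: (0.2075, 0.2350, 0.2975, 0.2600)
After 3 weeks: (0.2316, 0.2265, 0.2746, 0.2673)
P(in Healthy after 3 weeks) = 0.2746

0.2746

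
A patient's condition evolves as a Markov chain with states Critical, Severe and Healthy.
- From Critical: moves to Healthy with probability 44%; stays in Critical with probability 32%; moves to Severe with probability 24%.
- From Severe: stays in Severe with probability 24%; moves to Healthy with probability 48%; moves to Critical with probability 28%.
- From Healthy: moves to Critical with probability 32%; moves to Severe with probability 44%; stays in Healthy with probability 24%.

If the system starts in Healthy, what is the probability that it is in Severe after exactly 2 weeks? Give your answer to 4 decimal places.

Sum over the intermediate state after 1 week:
P = P(Healthy→Critical)·P(Critical→Severe) + P(Healthy→Severe)·P(Severe→Severe) + P(Healthy→Healthy)·P(Healthy→Severe)
  = 0.32×0.24 + 0.44×0.24 + 0.24×0.44
  = 0.0768 + 0.1056 + 0.1056 = 0.2880

0.2880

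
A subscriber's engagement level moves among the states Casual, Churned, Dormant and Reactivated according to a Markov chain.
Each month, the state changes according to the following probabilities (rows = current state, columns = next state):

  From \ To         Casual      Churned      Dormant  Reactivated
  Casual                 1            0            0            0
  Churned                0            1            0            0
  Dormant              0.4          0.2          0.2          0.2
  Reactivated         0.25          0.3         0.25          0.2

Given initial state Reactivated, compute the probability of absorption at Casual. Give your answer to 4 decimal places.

Let h(s) be the probability of absorption at Casual starting from transient state s. Then h(Casual) = 1 and h(Churned) = 0. By first-step analysis:
h(Dormant) = 0.4·1 + 0.2·0 + 0.2·h(Dormant) + 0.2·h(Reactivated)
h(Reactivated) = 0.25·1 + 0.3·0 + 0.25·h(Dormant) + 0.2·h(Reactivated)
Solving: h(Dormant) = 0.6271, h(Reactivated) = 0.5085.
Starting from Reactivated, the probability is 0.5085.

0.5085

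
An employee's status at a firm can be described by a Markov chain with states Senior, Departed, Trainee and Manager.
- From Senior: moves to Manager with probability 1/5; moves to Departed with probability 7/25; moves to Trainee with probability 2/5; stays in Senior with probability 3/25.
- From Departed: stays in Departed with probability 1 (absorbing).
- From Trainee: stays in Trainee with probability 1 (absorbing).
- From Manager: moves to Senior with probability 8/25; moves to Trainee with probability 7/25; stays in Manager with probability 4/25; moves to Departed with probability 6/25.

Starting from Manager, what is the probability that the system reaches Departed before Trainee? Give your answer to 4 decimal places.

0.4455

Let h(s) be the probability of absorption at Departed starting from transient state s. Then h(Departed) = 1 and h(Trainee) = 0. By first-step analysis:
h(Senior) = 0.12·h(Senior) + 0.28·1 + 0.4·0 + 0.2·h(Manager)
h(Manager) = 0.32·h(Senior) + 0.24·1 + 0.28·0 + 0.16·h(Manager)
Solving: h(Senior) = 0.4194, h(Manager) = 0.4455.
Starting from Manager, the probability is 0.4455.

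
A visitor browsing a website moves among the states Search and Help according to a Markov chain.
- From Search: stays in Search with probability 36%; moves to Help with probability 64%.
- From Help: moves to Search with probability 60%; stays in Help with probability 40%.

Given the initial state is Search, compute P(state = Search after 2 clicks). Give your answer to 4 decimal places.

Sum over the intermediate state after 1 click:
P = P(Search→Search)·P(Search→Search) + P(Search→Help)·P(Help→Search)
  = 0.36×0.36 + 0.64×0.6
  = 0.1296 + 0.3840 = 0.5136

0.5136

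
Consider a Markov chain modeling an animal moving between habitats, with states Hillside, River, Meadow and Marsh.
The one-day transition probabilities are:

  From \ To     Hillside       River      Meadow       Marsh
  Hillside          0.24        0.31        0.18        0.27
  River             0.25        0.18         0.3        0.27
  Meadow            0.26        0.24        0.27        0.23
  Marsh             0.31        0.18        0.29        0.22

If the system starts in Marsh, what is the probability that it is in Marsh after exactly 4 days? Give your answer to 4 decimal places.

0.2473

Propagate the distribution vector 4 days from Marsh.
After 0 days: (0.0000, 0.0000, 0.0000, 1.0000)
After 1 day: (0.3100, 0.1800, 0.2900, 0.2200)
After 2 days: (0.2630, 0.2377, 0.2519, 0.2474)
After 3 days: (0.2647, 0.2293, 0.2584, 0.2476)
After 4 days: (0.2648, 0.2299, 0.2580, 0.2473)
P(in Marsh after 4 days) = 0.2473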